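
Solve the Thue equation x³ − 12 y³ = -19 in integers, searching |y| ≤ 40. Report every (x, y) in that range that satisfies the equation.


The equation is x³ - 12y³ = -19. For fixed y, x³ = 12·y³ − 19, so a solution requires the RHS to be a perfect cube.
Strategy: iterate y from -40 to 40, compute RHS = 12·y³ − 19, and check whether it is a (positive or negative) perfect cube.
Check small values of y:
  y = 0: RHS = -19 is not a perfect cube.
  y = 1: RHS = -7 is not a perfect cube.
  y = -1: RHS = -31 is not a perfect cube.
  y = 2: RHS = 77 is not a perfect cube.
  y = -2: RHS = -115 is not a perfect cube.
  y = 3: RHS = 305 is not a perfect cube.
  y = -3: RHS = -343 = (-7)³ ⇒ x = -7 works.
Continuing the search up to |y| = 40 finds no further solutions beyond those listed.
Collected solutions: (-7, -3).

Solutions (with |y| ≤ 40): (-7, -3).


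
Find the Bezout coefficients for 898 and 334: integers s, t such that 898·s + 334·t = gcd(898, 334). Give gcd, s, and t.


Euclidean algorithm on (898, 334) — divide until remainder is 0:
  898 = 2 · 334 + 230
  334 = 1 · 230 + 104
  230 = 2 · 104 + 22
  104 = 4 · 22 + 16
  22 = 1 · 16 + 6
  16 = 2 · 6 + 4
  6 = 1 · 4 + 2
  4 = 2 · 2 + 0
gcd(898, 334) = 2.
Track Bezout coefficients alongside the remainders: start with r₀ = 898 = a·1 + b·0 (s = 1, t = 0) and r₁ = 334 = a·0 + b·1 (s = 0, t = 1); each new remainder r_{k+1} = r_{k-1} − q_k·r_k inherits s_{k+1} = s_{k-1} − q_k·s_k, t_{k+1} = t_{k-1} − q_k·t_k, so r_k = a·s_k + b·t_k at every step:
  q = 2: r = 230, s = 1 − 2·0 = 1, t = 0 − 2·1 = -2  (check: 898·1 + 334·(-2) = 230)
  q = 1: r = 104, s = 0 − 1·1 = -1, t = 1 − 1·(-2) = 3  (check: 898·(-1) + 334·3 = 104)
  q = 2: r = 22, s = 1 − 2·(-1) = 3, t = -2 − 2·3 = -8  (check: 898·3 + 334·(-8) = 22)
  q = 4: r = 16, s = -1 − 4·3 = -13, t = 3 − 4·(-8) = 35  (check: 898·(-13) + 334·35 = 16)
  q = 1: r = 6, s = 3 − 1·(-13) = 16, t = -8 − 1·35 = -43  (check: 898·16 + 334·(-43) = 6)
  q = 2: r = 4, s = -13 − 2·16 = -45, t = 35 − 2·(-43) = 121  (check: 898·(-45) + 334·121 = 4)
  q = 1: r = 2, s = 16 − 1·(-45) = 61, t = -43 − 1·121 = -164  (check: 898·61 + 334·(-164) = 2)
The row with r = 2 (the gcd) gives the Bezout coefficients s = 61, t = -164.
Result: 898 · (61) + 334 · (-164) = 2.

gcd(898, 334) = 2; s = 61, t = -164 (check: 898·61 + 334·(-164) = 2).


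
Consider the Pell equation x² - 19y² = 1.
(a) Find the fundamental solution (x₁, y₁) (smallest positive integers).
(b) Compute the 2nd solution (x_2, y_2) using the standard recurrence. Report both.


Step 1: Find the fundamental solution (x₁, y₁) of x² - 19y² = 1.
  Expand √19 as a continued fraction. a₀ = ⌊√19⌋ = 4; iterate m_{k+1} = d_k·a_k − m_k, d_{k+1} = (19 − m_{k+1}²)/d_k, a_{k+1} = ⌊(a₀ + m_{k+1})/d_{k+1}⌋ (starting m₀ = 0, d₀ = 1), with convergents p_k = a_k·p_{k-1} + p_{k-2}, q_k = a_k·q_{k-1} + q_{k-2} (p₋₁ = 1, q₋₁ = 0):
  k = 0: a₀ = 4; p₀/q₀ = 4/1; p₀² − 19·q₀² = 16 − 19 = -3.
  k = 1: m = 4, d = 3, a = ⌊(4 + 4)/3⌋ = 2; p/q = (2·4 + 1)/(2·1 + 0) = 9/2; p² − 19·q² = 81 − 76 = 5.
  k = 2: m = 2, d = 5, a = ⌊(4 + 2)/5⌋ = 1; p/q = (1·9 + 4)/(1·2 + 1) = 13/3; p² − 19·q² = 169 − 171 = -2.
  k = 3: m = 3, d = 2, a = ⌊(4 + 3)/2⌋ = 3; p/q = (3·13 + 9)/(3·3 + 2) = 48/11; p² − 19·q² = 2304 − 2299 = 5.
  k = 4: m = 3, d = 5, a = ⌊(4 + 3)/5⌋ = 1; p/q = (1·48 + 13)/(1·11 + 3) = 61/14; p² − 19·q² = 3721 − 3724 = -3.
  k = 5: m = 2, d = 3, a = ⌊(4 + 2)/3⌋ = 2; p/q = (2·61 + 48)/(2·14 + 11) = 170/39; p² − 19·q² = 28900 − 28899 = 1.
  The first convergent with p² − 19·q² = 1 gives the fundamental solution (x₁, y₁) = (170, 39).
Step 2: Apply the recurrence (x_{n+1}, y_{n+1}) = (x₁x_n + 19y₁y_n, x₁y_n + y₁x_n) repeatedly.
  From (x_1, y_1) = (170, 39): x_2 = 170·170 + 19·39·39 = 57799; y_2 = 170·39 + 39·170 = 13260.
Step 3: Verify x_2² - 19·y_2² = 3340724401 - 3340724400 = 1 (should be 1). ✓

(x_1, y_1) = (170, 39); (x_2, y_2) = (57799, 13260).


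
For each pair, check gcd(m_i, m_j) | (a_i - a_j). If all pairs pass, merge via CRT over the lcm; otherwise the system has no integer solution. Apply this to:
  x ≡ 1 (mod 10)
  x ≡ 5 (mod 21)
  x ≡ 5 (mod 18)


Moduli 10, 21, 18 are not pairwise coprime, so CRT works modulo lcm(m_i) when all pairwise compatibility conditions hold.
Pairwise compatibility: gcd(m_i, m_j) must divide a_i - a_j for every pair.
Merge one congruence at a time:
  Start: x ≡ 1 (mod 10).
  Combine with x ≡ 5 (mod 21): gcd(10, 21) = 1; 5 - 1 = 4, which IS divisible by 1, so compatible.
    Write x = 1 + 10·t and substitute into x ≡ 5 (mod 21): 10·t ≡ 5 − 1 = 4 (mod 21).
    The inverse of 10 mod 21 is 19 (since 10·19 = 190 = 9·21 + 1), so t ≡ 19·4 = 76 ≡ 13 (mod 21).
    Then x = 1 + 10·13 = 131, valid modulo lcm(10, 21) = 210: x ≡ 131 (mod 210).
  Combine with x ≡ 5 (mod 18): gcd(210, 18) = 6; 5 - 131 = -126, which IS divisible by 6, so compatible.
    Write x = 131 + 210·t and substitute into x ≡ 5 (mod 18): 210·t ≡ 5 − 131 = -126 (mod 18).
    Divide the congruence (and modulus) by g = 6: 35·t ≡ -21 (mod 3).
    Reduce coefficients mod 3: 2·t ≡ 0 (mod 3).
    The inverse of 2 mod 3 is 2 (since 2·2 = 4 = 1·3 + 1), so t ≡ 2·0 = 0 ≡ 0 (mod 3).
    Then x = 131 + 210·0 = 131, valid modulo lcm(210, 18) = 630: x ≡ 131 (mod 630).
Verify: 131 mod 10 = 1, 131 mod 21 = 5, 131 mod 18 = 5.

x ≡ 131 (mod 630).


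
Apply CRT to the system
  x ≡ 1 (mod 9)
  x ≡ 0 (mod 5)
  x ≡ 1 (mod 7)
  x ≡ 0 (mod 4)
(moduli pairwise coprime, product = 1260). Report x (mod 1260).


Product of moduli M = 9 · 5 · 7 · 4 = 1260.
Merge one congruence at a time:
  Start: x ≡ 1 (mod 9).
  Combine with x ≡ 0 (mod 5); new modulus lcm = 45.
    Write x = 1 + 9·t and substitute into x ≡ 0 (mod 5): 9·t ≡ 0 − 1 = -1 (mod 5).
    Reduce coefficients mod 5: 4·t ≡ 4 (mod 5).
    The inverse of 4 mod 5 is 4 (since 4·4 = 16 = 3·5 + 1), so t ≡ 4·4 = 16 ≡ 1 (mod 5).
    Then x = 1 + 9·1 = 10, valid modulo lcm(9, 5) = 45: x ≡ 10 (mod 45).
  Combine with x ≡ 1 (mod 7); new modulus lcm = 315.
    Write x = 10 + 45·t and substitute into x ≡ 1 (mod 7): 45·t ≡ 1 − 10 = -9 (mod 7).
    Reduce coefficients mod 7: 3·t ≡ 5 (mod 7).
    The inverse of 3 mod 7 is 5 (since 3·5 = 15 = 2·7 + 1), so t ≡ 5·5 = 25 ≡ 4 (mod 7).
    Then x = 10 + 45·4 = 190, valid modulo lcm(45, 7) = 315: x ≡ 190 (mod 315).
  Combine with x ≡ 0 (mod 4); new modulus lcm = 1260.
    Write x = 190 + 315·t and substitute into x ≡ 0 (mod 4): 315·t ≡ 0 − 190 = -190 (mod 4).
    Reduce coefficients mod 4: 3·t ≡ 2 (mod 4).
    The inverse of 3 mod 4 is 3 (since 3·3 = 9 = 2·4 + 1), so t ≡ 3·2 = 6 ≡ 2 (mod 4).
    Then x = 190 + 315·2 = 820, valid modulo lcm(315, 4) = 1260: x ≡ 820 (mod 1260).
Verify against each original: 820 mod 9 = 1, 820 mod 5 = 0, 820 mod 7 = 1, 820 mod 4 = 0.

x ≡ 820 (mod 1260).


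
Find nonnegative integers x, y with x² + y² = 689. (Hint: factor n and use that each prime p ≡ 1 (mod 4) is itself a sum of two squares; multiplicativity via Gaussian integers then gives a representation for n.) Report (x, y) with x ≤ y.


Step 1: Factor n = 689 = 13 · 53.
Step 2: Check the mod-4 condition on each prime factor: 13 ≡ 1 (mod 4), exponent 1; 53 ≡ 1 (mod 4), exponent 1.
All primes ≡ 3 (mod 4) appear to even exponent (or don't appear), so by the two-squares theorem n IS expressible as a sum of two squares.
Step 3: Build a representation. Here n = 13 · 53 is a product of primes ≡ 1 (mod 4). Each prime p ≡ 1 (mod 4) is itself a sum of two squares; find a² by testing p − a² for a perfect square:
  13: 13 − 1² = 12, 13 − 2² = 9 = 3² ⇒ 13 = 2² + 3².
  53: 53 − 1² = 52, 53 − 2² = 49 = 7² ⇒ 53 = 2² + 7².
  Combine using the Brahmagupta–Fibonacci identity (a² + b²)(c² + d²) = (ac − bd)² + (ad + bc)² = (ac + bd)² + (ad − bc)²:
  13 · 53 = 689: from (2² + 3²)(2² + 7²), take (2·2 − 3·7, 2·7 + 3·2) = (4 − 21, 14 + 6) = (-17, 20); dropping signs (only squares matter) gives (17, 20); check 17² + 20² = 289 + 400 = 689 ✓.
Step 4: Order so x ≤ y and verify: 17² + 20² = 289 + 400 = 689 = n. ✓

n = 689 = 17² + 20² (one valid representation with x ≤ y).


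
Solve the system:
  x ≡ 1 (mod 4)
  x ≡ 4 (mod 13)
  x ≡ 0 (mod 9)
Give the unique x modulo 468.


Moduli 4, 13, 9 are pairwise coprime; by CRT there is a unique solution modulo M = 4 · 13 · 9 = 468.
Solve pairwise, accumulating the modulus:
  Start with x ≡ 1 (mod 4).
  Combine with x ≡ 4 (mod 13): since gcd(4, 13) = 1, we get a unique residue mod 52.
    Write x = 1 + 4·t and substitute into x ≡ 4 (mod 13): 4·t ≡ 4 − 1 = 3 (mod 13).
    The inverse of 4 mod 13 is 10 (since 4·10 = 40 = 3·13 + 1), so t ≡ 10·3 = 30 ≡ 4 (mod 13).
    Then x = 1 + 4·4 = 17, valid modulo lcm(4, 13) = 52: x ≡ 17 (mod 52).
  Combine with x ≡ 0 (mod 9): since gcd(52, 9) = 1, we get a unique residue mod 468.
    Write x = 17 + 52·t and substitute into x ≡ 0 (mod 9): 52·t ≡ 0 − 17 = -17 (mod 9).
    Reduce coefficients mod 9: 7·t ≡ 1 (mod 9).
    The inverse of 7 mod 9 is 4 (since 7·4 = 28 = 3·9 + 1), so t ≡ 4·1 = 4 ≡ 4 (mod 9).
    Then x = 17 + 52·4 = 225, valid modulo lcm(52, 9) = 468: x ≡ 225 (mod 468).
Verify: 225 mod 4 = 1 ✓, 225 mod 13 = 4 ✓, 225 mod 9 = 0 ✓.

x ≡ 225 (mod 468).


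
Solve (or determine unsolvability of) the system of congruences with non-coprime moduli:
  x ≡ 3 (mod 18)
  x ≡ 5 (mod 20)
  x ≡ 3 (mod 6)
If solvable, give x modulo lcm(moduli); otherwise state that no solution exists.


Moduli 18, 20, 6 are not pairwise coprime, so CRT works modulo lcm(m_i) when all pairwise compatibility conditions hold.
Pairwise compatibility: gcd(m_i, m_j) must divide a_i - a_j for every pair.
Merge one congruence at a time:
  Start: x ≡ 3 (mod 18).
  Combine with x ≡ 5 (mod 20): gcd(18, 20) = 2; 5 - 3 = 2, which IS divisible by 2, so compatible.
    Write x = 3 + 18·t and substitute into x ≡ 5 (mod 20): 18·t ≡ 5 − 3 = 2 (mod 20).
    Divide the congruence (and modulus) by g = 2: 9·t ≡ 1 (mod 10).
    The inverse of 9 mod 10 is 9 (since 9·9 = 81 = 8·10 + 1), so t ≡ 9·1 = 9 ≡ 9 (mod 10).
    Then x = 3 + 18·9 = 165, valid modulo lcm(18, 20) = 180: x ≡ 165 (mod 180).
  Combine with x ≡ 3 (mod 6): gcd(180, 6) = 6; 3 - 165 = -162, which IS divisible by 6, so compatible.
    Write x = 165 + 180·t and substitute into x ≡ 3 (mod 6): 180·t ≡ 3 − 165 = -162 (mod 6).
    Divide the congruence (and modulus) by g = 6: 30·t ≡ -27 (mod 1).
    Modulo 1 every t works; take t = 0.
    Then x = 165 + 180·0 = 165, valid modulo lcm(180, 6) = 180: x ≡ 165 (mod 180).
Verify: 165 mod 18 = 3, 165 mod 20 = 5, 165 mod 6 = 3.

x ≡ 165 (mod 180).


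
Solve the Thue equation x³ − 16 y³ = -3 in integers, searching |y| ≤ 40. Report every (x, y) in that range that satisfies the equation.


The equation is x³ - 16y³ = -3. For fixed y, x³ = 16·y³ − 3, so a solution requires the RHS to be a perfect cube.
Strategy: iterate y from -40 to 40, compute RHS = 16·y³ − 3, and check whether it is a (positive or negative) perfect cube.
Check small values of y:
  y = 0: RHS = -3 is not a perfect cube.
  y = 1: RHS = 13 is not a perfect cube.
  y = -1: RHS = -19 is not a perfect cube.
  y = 2: RHS = 125 = (5)³ ⇒ x = 5 works.
  y = -2: RHS = -131 is not a perfect cube.
  y = 3: RHS = 429 is not a perfect cube.
  y = -3: RHS = -435 is not a perfect cube.
Continuing the search up to |y| = 40 finds no further solutions beyond those listed.
Collected solutions: (5, 2).

Solutions (with |y| ≤ 40): (5, 2).


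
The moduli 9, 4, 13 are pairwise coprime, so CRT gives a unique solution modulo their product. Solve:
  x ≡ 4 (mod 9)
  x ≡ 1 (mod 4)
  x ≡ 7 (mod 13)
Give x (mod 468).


Moduli 9, 4, 13 are pairwise coprime; by CRT there is a unique solution modulo M = 9 · 4 · 13 = 468.
Solve pairwise, accumulating the modulus:
  Start with x ≡ 4 (mod 9).
  Combine with x ≡ 1 (mod 4): since gcd(9, 4) = 1, we get a unique residue mod 36.
    Write x = 4 + 9·t and substitute into x ≡ 1 (mod 4): 9·t ≡ 1 − 4 = -3 (mod 4).
    Reduce coefficients mod 4: 1·t ≡ 1 (mod 4).
    So t ≡ 1 (mod 4).
    Then x = 4 + 9·1 = 13, valid modulo lcm(9, 4) = 36: x ≡ 13 (mod 36).
  Combine with x ≡ 7 (mod 13): since gcd(36, 13) = 1, we get a unique residue mod 468.
    Write x = 13 + 36·t and substitute into x ≡ 7 (mod 13): 36·t ≡ 7 − 13 = -6 (mod 13).
    Reduce coefficients mod 13: 10·t ≡ 7 (mod 13).
    The inverse of 10 mod 13 is 4 (since 10·4 = 40 = 3·13 + 1), so t ≡ 4·7 = 28 ≡ 2 (mod 13).
    Then x = 13 + 36·2 = 85, valid modulo lcm(36, 13) = 468: x ≡ 85 (mod 468).
Verify: 85 mod 9 = 4 ✓, 85 mod 4 = 1 ✓, 85 mod 13 = 7 ✓.

x ≡ 85 (mod 468).


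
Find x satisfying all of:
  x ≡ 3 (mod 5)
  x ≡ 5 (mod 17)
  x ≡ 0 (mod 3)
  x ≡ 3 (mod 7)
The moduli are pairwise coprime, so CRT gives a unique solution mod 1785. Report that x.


Product of moduli M = 5 · 17 · 3 · 7 = 1785.
Merge one congruence at a time:
  Start: x ≡ 3 (mod 5).
  Combine with x ≡ 5 (mod 17); new modulus lcm = 85.
    Write x = 3 + 5·t and substitute into x ≡ 5 (mod 17): 5·t ≡ 5 − 3 = 2 (mod 17).
    The inverse of 5 mod 17 is 7 (since 5·7 = 35 = 2·17 + 1), so t ≡ 7·2 = 14 ≡ 14 (mod 17).
    Then x = 3 + 5·14 = 73, valid modulo lcm(5, 17) = 85: x ≡ 73 (mod 85).
  Combine with x ≡ 0 (mod 3); new modulus lcm = 255.
    Write x = 73 + 85·t and substitute into x ≡ 0 (mod 3): 85·t ≡ 0 − 73 = -73 (mod 3).
    Reduce coefficients mod 3: 1·t ≡ 2 (mod 3).
    So t ≡ 2 (mod 3).
    Then x = 73 + 85·2 = 243, valid modulo lcm(85, 3) = 255: x ≡ 243 (mod 255).
  Combine with x ≡ 3 (mod 7); new modulus lcm = 1785.
    Write x = 243 + 255·t and substitute into x ≡ 3 (mod 7): 255·t ≡ 3 − 243 = -240 (mod 7).
    Reduce coefficients mod 7: 3·t ≡ 5 (mod 7).
    The inverse of 3 mod 7 is 5 (since 3·5 = 15 = 2·7 + 1), so t ≡ 5·5 = 25 ≡ 4 (mod 7).
    Then x = 243 + 255·4 = 1263, valid modulo lcm(255, 7) = 1785: x ≡ 1263 (mod 1785).
Verify against each original: 1263 mod 5 = 3, 1263 mod 17 = 5, 1263 mod 3 = 0, 1263 mod 7 = 3.

x ≡ 1263 (mod 1785).


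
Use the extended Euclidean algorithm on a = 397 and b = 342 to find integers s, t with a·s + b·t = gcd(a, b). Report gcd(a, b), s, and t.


Euclidean algorithm on (397, 342) — divide until remainder is 0:
  397 = 1 · 342 + 55
  342 = 6 · 55 + 12
  55 = 4 · 12 + 7
  12 = 1 · 7 + 5
  7 = 1 · 5 + 2
  5 = 2 · 2 + 1
  2 = 2 · 1 + 0
gcd(397, 342) = 1.
Track Bezout coefficients alongside the remainders: start with r₀ = 397 = a·1 + b·0 (s = 1, t = 0) and r₁ = 342 = a·0 + b·1 (s = 0, t = 1); each new remainder r_{k+1} = r_{k-1} − q_k·r_k inherits s_{k+1} = s_{k-1} − q_k·s_k, t_{k+1} = t_{k-1} − q_k·t_k, so r_k = a·s_k + b·t_k at every step:
  q = 1: r = 55, s = 1 − 1·0 = 1, t = 0 − 1·1 = -1  (check: 397·1 + 342·(-1) = 55)
  q = 6: r = 12, s = 0 − 6·1 = -6, t = 1 − 6·(-1) = 7  (check: 397·(-6) + 342·7 = 12)
  q = 4: r = 7, s = 1 − 4·(-6) = 25, t = -1 − 4·7 = -29  (check: 397·25 + 342·(-29) = 7)
  q = 1: r = 5, s = -6 − 1·25 = -31, t = 7 − 1·(-29) = 36  (check: 397·(-31) + 342·36 = 5)
  q = 1: r = 2, s = 25 − 1·(-31) = 56, t = -29 − 1·36 = -65  (check: 397·56 + 342·(-65) = 2)
  q = 2: r = 1, s = -31 − 2·56 = -143, t = 36 − 2·(-65) = 166  (check: 397·(-143) + 342·166 = 1)
The row with r = 1 (the gcd) gives the Bezout coefficients s = -143, t = 166.
Result: 397 · (-143) + 342 · (166) = 1.

gcd(397, 342) = 1; s = -143, t = 166 (check: 397·(-143) + 342·166 = 1).


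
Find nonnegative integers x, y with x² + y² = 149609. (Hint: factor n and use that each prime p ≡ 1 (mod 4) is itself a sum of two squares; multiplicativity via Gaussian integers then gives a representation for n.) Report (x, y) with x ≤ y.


Step 1: Factor n = 149609 = 41^2 · 89.
Step 2: Check the mod-4 condition on each prime factor: 41 ≡ 1 (mod 4), exponent 2; 89 ≡ 1 (mod 4), exponent 1.
All primes ≡ 3 (mod 4) appear to even exponent (or don't appear), so by the two-squares theorem n IS expressible as a sum of two squares.
Step 3: Build a representation. Here n = 41 · 41 · 89 is a product of primes ≡ 1 (mod 4). Each prime p ≡ 1 (mod 4) is itself a sum of two squares; find a² by testing p − a² for a perfect square:
  41: 41 − 1² = 40, 41 − 2² = 37, 41 − 3² = 32, 41 − 4² = 25 = 5² ⇒ 41 = 4² + 5².
  89: 89 − 1² = 88, 89 − 2² = 85, 89 − 3² = 80, 89 − 4² = 73, 89 − 5² = 64 = 8² ⇒ 89 = 5² + 8².
  Combine using the Brahmagupta–Fibonacci identity (a² + b²)(c² + d²) = (ac − bd)² + (ad + bc)² = (ac + bd)² + (ad − bc)²:
  41 · 41 = 1681: from (4² + 5²)(4² + 5²), take (4·4 − 5·5, 4·5 + 5·4) = (16 − 25, 20 + 20) = (-9, 40); dropping signs (only squares matter) gives (9, 40); check 9² + 40² = 81 + 1600 = 1681 ✓.
  1681 · 89 = 149609: from (9² + 40²)(5² + 8²), take (9·5 − 40·8, 9·8 + 40·5) = (45 − 320, 72 + 200) = (-275, 272); dropping signs (only squares matter) gives (275, 272); check 275² + 272² = 75625 + 73984 = 149609 ✓.
Step 4: Order so x ≤ y and verify: 272² + 275² = 73984 + 75625 = 149609 = n. ✓

n = 149609 = 272² + 275² (one valid representation with x ≤ y).


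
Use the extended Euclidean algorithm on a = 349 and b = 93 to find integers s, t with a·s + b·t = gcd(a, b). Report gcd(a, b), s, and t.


Euclidean algorithm on (349, 93) — divide until remainder is 0:
  349 = 3 · 93 + 70
  93 = 1 · 70 + 23
  70 = 3 · 23 + 1
  23 = 23 · 1 + 0
gcd(349, 93) = 1.
Track Bezout coefficients alongside the remainders: start with r₀ = 349 = a·1 + b·0 (s = 1, t = 0) and r₁ = 93 = a·0 + b·1 (s = 0, t = 1); each new remainder r_{k+1} = r_{k-1} − q_k·r_k inherits s_{k+1} = s_{k-1} − q_k·s_k, t_{k+1} = t_{k-1} − q_k·t_k, so r_k = a·s_k + b·t_k at every step:
  q = 3: r = 70, s = 1 − 3·0 = 1, t = 0 − 3·1 = -3  (check: 349·1 + 93·(-3) = 70)
  q = 1: r = 23, s = 0 − 1·1 = -1, t = 1 − 1·(-3) = 4  (check: 349·(-1) + 93·4 = 23)
  q = 3: r = 1, s = 1 − 3·(-1) = 4, t = -3 − 3·4 = -15  (check: 349·4 + 93·(-15) = 1)
The row with r = 1 (the gcd) gives the Bezout coefficients s = 4, t = -15.
Result: 349 · (4) + 93 · (-15) = 1.

gcd(349, 93) = 1; s = 4, t = -15 (check: 349·4 + 93·(-15) = 1).


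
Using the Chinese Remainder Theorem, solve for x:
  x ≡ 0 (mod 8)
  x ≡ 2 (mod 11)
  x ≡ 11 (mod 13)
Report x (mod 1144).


Moduli 8, 11, 13 are pairwise coprime; by CRT there is a unique solution modulo M = 8 · 11 · 13 = 1144.
Solve pairwise, accumulating the modulus:
  Start with x ≡ 0 (mod 8).
  Combine with x ≡ 2 (mod 11): since gcd(8, 11) = 1, we get a unique residue mod 88.
    Write x = 0 + 8·t and substitute into x ≡ 2 (mod 11): 8·t ≡ 2 − 0 = 2 (mod 11).
    The inverse of 8 mod 11 is 7 (since 8·7 = 56 = 5·11 + 1), so t ≡ 7·2 = 14 ≡ 3 (mod 11).
    Then x = 0 + 8·3 = 24, valid modulo lcm(8, 11) = 88: x ≡ 24 (mod 88).
  Combine with x ≡ 11 (mod 13): since gcd(88, 13) = 1, we get a unique residue mod 1144.
    Write x = 24 + 88·t and substitute into x ≡ 11 (mod 13): 88·t ≡ 11 − 24 = -13 (mod 13).
    Reduce coefficients mod 13: 10·t ≡ 0 (mod 13).
    The inverse of 10 mod 13 is 4 (since 10·4 = 40 = 3·13 + 1), so t ≡ 4·0 = 0 ≡ 0 (mod 13).
    Then x = 24 + 88·0 = 24, valid modulo lcm(88, 13) = 1144: x ≡ 24 (mod 1144).
Verify: 24 mod 8 = 0 ✓, 24 mod 11 = 2 ✓, 24 mod 13 = 11 ✓.

x ≡ 24 (mod 1144).


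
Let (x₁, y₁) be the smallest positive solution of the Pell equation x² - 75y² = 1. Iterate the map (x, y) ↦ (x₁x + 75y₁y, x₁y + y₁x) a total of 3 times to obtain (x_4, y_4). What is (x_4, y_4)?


Step 1: Find the fundamental solution (x₁, y₁) of x² - 75y² = 1.
  Expand √75 as a continued fraction. a₀ = ⌊√75⌋ = 8; iterate m_{k+1} = d_k·a_k − m_k, d_{k+1} = (75 − m_{k+1}²)/d_k, a_{k+1} = ⌊(a₀ + m_{k+1})/d_{k+1}⌋ (starting m₀ = 0, d₀ = 1), with convergents p_k = a_k·p_{k-1} + p_{k-2}, q_k = a_k·q_{k-1} + q_{k-2} (p₋₁ = 1, q₋₁ = 0):
  k = 0: a₀ = 8; p₀/q₀ = 8/1; p₀² − 75·q₀² = 64 − 75 = -11.
  k = 1: m = 8, d = 11, a = ⌊(8 + 8)/11⌋ = 1; p/q = (1·8 + 1)/(1·1 + 0) = 9/1; p² − 75·q² = 81 − 75 = 6.
  k = 2: m = 3, d = 6, a = ⌊(8 + 3)/6⌋ = 1; p/q = (1·9 + 8)/(1·1 + 1) = 17/2; p² − 75·q² = 289 − 300 = -11.
  k = 3: m = 3, d = 11, a = ⌊(8 + 3)/11⌋ = 1; p/q = (1·17 + 9)/(1·2 + 1) = 26/3; p² − 75·q² = 676 − 675 = 1.
  The first convergent with p² − 75·q² = 1 gives the fundamental solution (x₁, y₁) = (26, 3).
Step 2: Apply the recurrence (x_{n+1}, y_{n+1}) = (x₁x_n + 75y₁y_n, x₁y_n + y₁x_n) repeatedly.
  From (x_1, y_1) = (26, 3): x_2 = 26·26 + 75·3·3 = 1351; y_2 = 26·3 + 3·26 = 156.
  From (x_2, y_2) = (1351, 156): x_3 = 26·1351 + 75·3·156 = 70226; y_3 = 26·156 + 3·1351 = 8109.
  From (x_3, y_3) = (70226, 8109): x_4 = 26·70226 + 75·3·8109 = 3650401; y_4 = 26·8109 + 3·70226 = 421512.
Step 3: Verify x_4² - 75·y_4² = 13325427460801 - 13325427460800 = 1 (should be 1). ✓

(x_1, y_1) = (26, 3); (x_4, y_4) = (3650401, 421512).


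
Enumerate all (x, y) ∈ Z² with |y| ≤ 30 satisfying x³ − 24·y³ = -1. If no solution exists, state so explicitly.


The equation is x³ - 24y³ = -1. For fixed y, x³ = 24·y³ − 1, so a solution requires the RHS to be a perfect cube.
Strategy: iterate y from -30 to 30, compute RHS = 24·y³ − 1, and check whether it is a (positive or negative) perfect cube.
Check small values of y:
  y = 0: RHS = -1 = (-1)³ ⇒ x = -1 works.
  y = 1: RHS = 23 is not a perfect cube.
  y = -1: RHS = -25 is not a perfect cube.
  y = 2: RHS = 191 is not a perfect cube.
  y = -2: RHS = -193 is not a perfect cube.
  y = 3: RHS = 647 is not a perfect cube.
  y = -3: RHS = -649 is not a perfect cube.
Continuing the search up to |y| = 30 finds no further solutions beyond those listed.
Collected solutions: (-1, 0).

Solutions (with |y| ≤ 30): (-1, 0).


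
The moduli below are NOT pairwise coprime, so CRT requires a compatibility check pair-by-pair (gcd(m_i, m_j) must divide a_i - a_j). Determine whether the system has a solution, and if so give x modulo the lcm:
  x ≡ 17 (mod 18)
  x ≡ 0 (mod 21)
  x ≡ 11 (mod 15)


Moduli 18, 21, 15 are not pairwise coprime, so CRT works modulo lcm(m_i) when all pairwise compatibility conditions hold.
Pairwise compatibility: gcd(m_i, m_j) must divide a_i - a_j for every pair.
Merge one congruence at a time:
  Start: x ≡ 17 (mod 18).
  Combine with x ≡ 0 (mod 21): gcd(18, 21) = 3, and 0 - 17 = -17 is NOT divisible by 3.
    ⇒ system is inconsistent (no integer solution).

No solution (the system is inconsistent).


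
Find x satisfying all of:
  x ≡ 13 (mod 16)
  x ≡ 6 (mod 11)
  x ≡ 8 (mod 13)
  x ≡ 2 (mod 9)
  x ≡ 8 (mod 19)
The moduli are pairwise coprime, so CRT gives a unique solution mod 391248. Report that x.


Product of moduli M = 16 · 11 · 13 · 9 · 19 = 391248.
Merge one congruence at a time:
  Start: x ≡ 13 (mod 16).
  Combine with x ≡ 6 (mod 11); new modulus lcm = 176.
    Write x = 13 + 16·t and substitute into x ≡ 6 (mod 11): 16·t ≡ 6 − 13 = -7 (mod 11).
    Reduce coefficients mod 11: 5·t ≡ 4 (mod 11).
    The inverse of 5 mod 11 is 9 (since 5·9 = 45 = 4·11 + 1), so t ≡ 9·4 = 36 ≡ 3 (mod 11).
    Then x = 13 + 16·3 = 61, valid modulo lcm(16, 11) = 176: x ≡ 61 (mod 176).
  Combine with x ≡ 8 (mod 13); new modulus lcm = 2288.
    Write x = 61 + 176·t and substitute into x ≡ 8 (mod 13): 176·t ≡ 8 − 61 = -53 (mod 13).
    Reduce coefficients mod 13: 7·t ≡ 12 (mod 13).
    The inverse of 7 mod 13 is 2 (since 7·2 = 14 = 1·13 + 1), so t ≡ 2·12 = 24 ≡ 11 (mod 13).
    Then x = 61 + 176·11 = 1997, valid modulo lcm(176, 13) = 2288: x ≡ 1997 (mod 2288).
  Combine with x ≡ 2 (mod 9); new modulus lcm = 20592.
    Write x = 1997 + 2288·t and substitute into x ≡ 2 (mod 9): 2288·t ≡ 2 − 1997 = -1995 (mod 9).
    Reduce coefficients mod 9: 2·t ≡ 3 (mod 9).
    The inverse of 2 mod 9 is 5 (since 2·5 = 10 = 1·9 + 1), so t ≡ 5·3 = 15 ≡ 6 (mod 9).
    Then x = 1997 + 2288·6 = 15725, valid modulo lcm(2288, 9) = 20592: x ≡ 15725 (mod 20592).
  Combine with x ≡ 8 (mod 19); new modulus lcm = 391248.
    Write x = 15725 + 20592·t and substitute into x ≡ 8 (mod 19): 20592·t ≡ 8 − 15725 = -15717 (mod 19).
    Reduce coefficients mod 19: 15·t ≡ 15 (mod 19).
    The inverse of 15 mod 19 is 14 (since 15·14 = 210 = 11·19 + 1), so t ≡ 14·15 = 210 ≡ 1 (mod 19).
    Then x = 15725 + 20592·1 = 36317, valid modulo lcm(20592, 19) = 391248: x ≡ 36317 (mod 391248).
Verify against each original: 36317 mod 16 = 13, 36317 mod 11 = 6, 36317 mod 13 = 8, 36317 mod 9 = 2, 36317 mod 19 = 8.

x ≡ 36317 (mod 391248).


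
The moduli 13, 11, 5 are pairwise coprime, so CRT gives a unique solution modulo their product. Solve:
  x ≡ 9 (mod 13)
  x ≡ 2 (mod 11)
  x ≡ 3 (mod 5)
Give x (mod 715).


Moduli 13, 11, 5 are pairwise coprime; by CRT there is a unique solution modulo M = 13 · 11 · 5 = 715.
Solve pairwise, accumulating the modulus:
  Start with x ≡ 9 (mod 13).
  Combine with x ≡ 2 (mod 11): since gcd(13, 11) = 1, we get a unique residue mod 143.
    Write x = 9 + 13·t and substitute into x ≡ 2 (mod 11): 13·t ≡ 2 − 9 = -7 (mod 11).
    Reduce coefficients mod 11: 2·t ≡ 4 (mod 11).
    The inverse of 2 mod 11 is 6 (since 2·6 = 12 = 1·11 + 1), so t ≡ 6·4 = 24 ≡ 2 (mod 11).
    Then x = 9 + 13·2 = 35, valid modulo lcm(13, 11) = 143: x ≡ 35 (mod 143).
  Combine with x ≡ 3 (mod 5): since gcd(143, 5) = 1, we get a unique residue mod 715.
    Write x = 35 + 143·t and substitute into x ≡ 3 (mod 5): 143·t ≡ 3 − 35 = -32 (mod 5).
    Reduce coefficients mod 5: 3·t ≡ 3 (mod 5).
    The inverse of 3 mod 5 is 2 (since 3·2 = 6 = 1·5 + 1), so t ≡ 2·3 = 6 ≡ 1 (mod 5).
    Then x = 35 + 143·1 = 178, valid modulo lcm(143, 5) = 715: x ≡ 178 (mod 715).
Verify: 178 mod 13 = 9 ✓, 178 mod 11 = 2 ✓, 178 mod 5 = 3 ✓.

x ≡ 178 (mod 715).


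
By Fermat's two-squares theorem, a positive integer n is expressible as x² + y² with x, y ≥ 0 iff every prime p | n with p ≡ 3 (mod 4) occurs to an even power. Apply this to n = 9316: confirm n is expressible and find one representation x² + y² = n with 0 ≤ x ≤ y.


Step 1: Factor n = 9316 = 2^2 · 17 · 137.
Step 2: Check the mod-4 condition on each prime factor: 2 = 2 (special); 17 ≡ 1 (mod 4), exponent 1; 137 ≡ 1 (mod 4), exponent 1.
All primes ≡ 3 (mod 4) appear to even exponent (or don't appear), so by the two-squares theorem n IS expressible as a sum of two squares.
Step 3: Build a representation. Group n = k² · m with k = 2 and m = 17 · 137 = 2329 (a product of primes ≡ 1 (mod 4)); a representation of m scales to one of n via (k·x)² + (k·y)² = k²(x² + y²). Each prime p ≡ 1 (mod 4) is itself a sum of two squares; find a² by testing p − a² for a perfect square:
  17: 17 − 1² = 16 = 4² ⇒ 17 = 1² + 4².
  137: 137 − 1² = 136, 137 − 2² = 133, 137 − 3² = 128, 137 − 4² = 121 = 11² ⇒ 137 = 4² + 11².
  Combine using the Brahmagupta–Fibonacci identity (a² + b²)(c² + d²) = (ac − bd)² + (ad + bc)² = (ac + bd)² + (ad − bc)²:
  17 · 137 = 2329: from (1² + 4²)(4² + 11²), take (1·4 − 4·11, 1·11 + 4·4) = (4 − 44, 11 + 16) = (-40, 27); dropping signs (only squares matter) gives (40, 27); check 40² + 27² = 1600 + 729 = 2329 ✓.
  Scale by k = 2: (2·40, 2·27) = (80, 54).
Step 4: Order so x ≤ y and verify: 54² + 80² = 2916 + 6400 = 9316 = n. ✓

n = 9316 = 54² + 80² (one valid representation with x ≤ y).


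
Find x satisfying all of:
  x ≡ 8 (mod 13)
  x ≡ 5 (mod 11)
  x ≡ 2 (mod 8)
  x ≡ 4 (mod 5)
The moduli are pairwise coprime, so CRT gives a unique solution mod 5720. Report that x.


Product of moduli M = 13 · 11 · 8 · 5 = 5720.
Merge one congruence at a time:
  Start: x ≡ 8 (mod 13).
  Combine with x ≡ 5 (mod 11); new modulus lcm = 143.
    Write x = 8 + 13·t and substitute into x ≡ 5 (mod 11): 13·t ≡ 5 − 8 = -3 (mod 11).
    Reduce coefficients mod 11: 2·t ≡ 8 (mod 11).
    The inverse of 2 mod 11 is 6 (since 2·6 = 12 = 1·11 + 1), so t ≡ 6·8 = 48 ≡ 4 (mod 11).
    Then x = 8 + 13·4 = 60, valid modulo lcm(13, 11) = 143: x ≡ 60 (mod 143).
  Combine with x ≡ 2 (mod 8); new modulus lcm = 1144.
    Write x = 60 + 143·t and substitute into x ≡ 2 (mod 8): 143·t ≡ 2 − 60 = -58 (mod 8).
    Reduce coefficients mod 8: 7·t ≡ 6 (mod 8).
    The inverse of 7 mod 8 is 7 (since 7·7 = 49 = 6·8 + 1), so t ≡ 7·6 = 42 ≡ 2 (mod 8).
    Then x = 60 + 143·2 = 346, valid modulo lcm(143, 8) = 1144: x ≡ 346 (mod 1144).
  Combine with x ≡ 4 (mod 5); new modulus lcm = 5720.
    Write x = 346 + 1144·t and substitute into x ≡ 4 (mod 5): 1144·t ≡ 4 − 346 = -342 (mod 5).
    Reduce coefficients mod 5: 4·t ≡ 3 (mod 5).
    The inverse of 4 mod 5 is 4 (since 4·4 = 16 = 3·5 + 1), so t ≡ 4·3 = 12 ≡ 2 (mod 5).
    Then x = 346 + 1144·2 = 2634, valid modulo lcm(1144, 5) = 5720: x ≡ 2634 (mod 5720).
Verify against each original: 2634 mod 13 = 8, 2634 mod 11 = 5, 2634 mod 8 = 2, 2634 mod 5 = 4.

x ≡ 2634 (mod 5720).


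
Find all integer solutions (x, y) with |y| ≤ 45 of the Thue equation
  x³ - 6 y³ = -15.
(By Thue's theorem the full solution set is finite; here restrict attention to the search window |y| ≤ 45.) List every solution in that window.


The equation is x³ - 6y³ = -15. For fixed y, x³ = 6·y³ − 15, so a solution requires the RHS to be a perfect cube.
Strategy: iterate y from -45 to 45, compute RHS = 6·y³ − 15, and check whether it is a (positive or negative) perfect cube.
Check small values of y:
  y = 0: RHS = -15 is not a perfect cube.
  y = 1: RHS = -9 is not a perfect cube.
  y = -1: RHS = -21 is not a perfect cube.
  y = 2: RHS = 33 is not a perfect cube.
  y = -2: RHS = -63 is not a perfect cube.
  y = 3: RHS = 147 is not a perfect cube.
  y = -3: RHS = -177 is not a perfect cube.
Continuing the search up to |y| = 45 finds no solutions either.
No (x, y) in the scanned range satisfies the equation.

No integer solutions with |y| ≤ 45.


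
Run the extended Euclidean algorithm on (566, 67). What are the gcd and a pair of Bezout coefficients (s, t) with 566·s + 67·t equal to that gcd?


Euclidean algorithm on (566, 67) — divide until remainder is 0:
  566 = 8 · 67 + 30
  67 = 2 · 30 + 7
  30 = 4 · 7 + 2
  7 = 3 · 2 + 1
  2 = 2 · 1 + 0
gcd(566, 67) = 1.
Track Bezout coefficients alongside the remainders: start with r₀ = 566 = a·1 + b·0 (s = 1, t = 0) and r₁ = 67 = a·0 + b·1 (s = 0, t = 1); each new remainder r_{k+1} = r_{k-1} − q_k·r_k inherits s_{k+1} = s_{k-1} − q_k·s_k, t_{k+1} = t_{k-1} − q_k·t_k, so r_k = a·s_k + b·t_k at every step:
  q = 8: r = 30, s = 1 − 8·0 = 1, t = 0 − 8·1 = -8  (check: 566·1 + 67·(-8) = 30)
  q = 2: r = 7, s = 0 − 2·1 = -2, t = 1 − 2·(-8) = 17  (check: 566·(-2) + 67·17 = 7)
  q = 4: r = 2, s = 1 − 4·(-2) = 9, t = -8 − 4·17 = -76  (check: 566·9 + 67·(-76) = 2)
  q = 3: r = 1, s = -2 − 3·9 = -29, t = 17 − 3·(-76) = 245  (check: 566·(-29) + 67·245 = 1)
The row with r = 1 (the gcd) gives the Bezout coefficients s = -29, t = 245.
Result: 566 · (-29) + 67 · (245) = 1.

gcd(566, 67) = 1; s = -29, t = 245 (check: 566·(-29) + 67·245 = 1).


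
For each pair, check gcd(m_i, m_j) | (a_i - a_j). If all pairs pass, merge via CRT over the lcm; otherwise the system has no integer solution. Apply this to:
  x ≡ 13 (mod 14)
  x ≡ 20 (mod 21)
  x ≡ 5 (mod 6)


Moduli 14, 21, 6 are not pairwise coprime, so CRT works modulo lcm(m_i) when all pairwise compatibility conditions hold.
Pairwise compatibility: gcd(m_i, m_j) must divide a_i - a_j for every pair.
Merge one congruence at a time:
  Start: x ≡ 13 (mod 14).
  Combine with x ≡ 20 (mod 21): gcd(14, 21) = 7; 20 - 13 = 7, which IS divisible by 7, so compatible.
    Write x = 13 + 14·t and substitute into x ≡ 20 (mod 21): 14·t ≡ 20 − 13 = 7 (mod 21).
    Divide the congruence (and modulus) by g = 7: 2·t ≡ 1 (mod 3).
    The inverse of 2 mod 3 is 2 (since 2·2 = 4 = 1·3 + 1), so t ≡ 2·1 = 2 ≡ 2 (mod 3).
    Then x = 13 + 14·2 = 41, valid modulo lcm(14, 21) = 42: x ≡ 41 (mod 42).
  Combine with x ≡ 5 (mod 6): gcd(42, 6) = 6; 5 - 41 = -36, which IS divisible by 6, so compatible.
    Write x = 41 + 42·t and substitute into x ≡ 5 (mod 6): 42·t ≡ 5 − 41 = -36 (mod 6).
    Divide the congruence (and modulus) by g = 6: 7·t ≡ -6 (mod 1).
    Modulo 1 every t works; take t = 0.
    Then x = 41 + 42·0 = 41, valid modulo lcm(42, 6) = 42: x ≡ 41 (mod 42).
Verify: 41 mod 14 = 13, 41 mod 21 = 20, 41 mod 6 = 5.

x ≡ 41 (mod 42).


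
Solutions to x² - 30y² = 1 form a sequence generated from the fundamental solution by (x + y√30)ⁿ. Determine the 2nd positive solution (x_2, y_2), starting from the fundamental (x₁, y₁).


Step 1: Find the fundamental solution (x₁, y₁) of x² - 30y² = 1.
  Expand √30 as a continued fraction. a₀ = ⌊√30⌋ = 5; iterate m_{k+1} = d_k·a_k − m_k, d_{k+1} = (30 − m_{k+1}²)/d_k, a_{k+1} = ⌊(a₀ + m_{k+1})/d_{k+1}⌋ (starting m₀ = 0, d₀ = 1), with convergents p_k = a_k·p_{k-1} + p_{k-2}, q_k = a_k·q_{k-1} + q_{k-2} (p₋₁ = 1, q₋₁ = 0):
  k = 0: a₀ = 5; p₀/q₀ = 5/1; p₀² − 30·q₀² = 25 − 30 = -5.
  k = 1: m = 5, d = 5, a = ⌊(5 + 5)/5⌋ = 2; p/q = (2·5 + 1)/(2·1 + 0) = 11/2; p² − 30·q² = 121 − 120 = 1.
  The first convergent with p² − 30·q² = 1 gives the fundamental solution (x₁, y₁) = (11, 2).
Step 2: Apply the recurrence (x_{n+1}, y_{n+1}) = (x₁x_n + 30y₁y_n, x₁y_n + y₁x_n) repeatedly.
  From (x_1, y_1) = (11, 2): x_2 = 11·11 + 30·2·2 = 241; y_2 = 11·2 + 2·11 = 44.
Step 3: Verify x_2² - 30·y_2² = 58081 - 58080 = 1 (should be 1). ✓

(x_1, y_1) = (11, 2); (x_2, y_2) = (241, 44).


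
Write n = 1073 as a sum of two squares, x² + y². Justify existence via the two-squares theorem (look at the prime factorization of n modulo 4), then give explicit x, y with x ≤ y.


Step 1: Factor n = 1073 = 29 · 37.
Step 2: Check the mod-4 condition on each prime factor: 29 ≡ 1 (mod 4), exponent 1; 37 ≡ 1 (mod 4), exponent 1.
All primes ≡ 3 (mod 4) appear to even exponent (or don't appear), so by the two-squares theorem n IS expressible as a sum of two squares.
Step 3: Build a representation. Here n = 29 · 37 is a product of primes ≡ 1 (mod 4). Each prime p ≡ 1 (mod 4) is itself a sum of two squares; find a² by testing p − a² for a perfect square:
  29: 29 − 1² = 28, 29 − 2² = 25 = 5² ⇒ 29 = 2² + 5².
  37: 37 − 1² = 36 = 6² ⇒ 37 = 1² + 6².
  Combine using the Brahmagupta–Fibonacci identity (a² + b²)(c² + d²) = (ac − bd)² + (ad + bc)² = (ac + bd)² + (ad − bc)²:
  29 · 37 = 1073: from (2² + 5²)(1² + 6²), take (2·1 − 5·6, 2·6 + 5·1) = (2 − 30, 12 + 5) = (-28, 17); dropping signs (only squares matter) gives (28, 17); check 28² + 17² = 784 + 289 = 1073 ✓.
Step 4: Order so x ≤ y and verify: 17² + 28² = 289 + 784 = 1073 = n. ✓

n = 1073 = 17² + 28² (one valid representation with x ≤ y).


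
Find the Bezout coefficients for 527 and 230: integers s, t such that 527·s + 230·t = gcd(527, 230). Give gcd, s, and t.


Euclidean algorithm on (527, 230) — divide until remainder is 0:
  527 = 2 · 230 + 67
  230 = 3 · 67 + 29
  67 = 2 · 29 + 9
  29 = 3 · 9 + 2
  9 = 4 · 2 + 1
  2 = 2 · 1 + 0
gcd(527, 230) = 1.
Track Bezout coefficients alongside the remainders: start with r₀ = 527 = a·1 + b·0 (s = 1, t = 0) and r₁ = 230 = a·0 + b·1 (s = 0, t = 1); each new remainder r_{k+1} = r_{k-1} − q_k·r_k inherits s_{k+1} = s_{k-1} − q_k·s_k, t_{k+1} = t_{k-1} − q_k·t_k, so r_k = a·s_k + b·t_k at every step:
  q = 2: r = 67, s = 1 − 2·0 = 1, t = 0 − 2·1 = -2  (check: 527·1 + 230·(-2) = 67)
  q = 3: r = 29, s = 0 − 3·1 = -3, t = 1 − 3·(-2) = 7  (check: 527·(-3) + 230·7 = 29)
  q = 2: r = 9, s = 1 − 2·(-3) = 7, t = -2 − 2·7 = -16  (check: 527·7 + 230·(-16) = 9)
  q = 3: r = 2, s = -3 − 3·7 = -24, t = 7 − 3·(-16) = 55  (check: 527·(-24) + 230·55 = 2)
  q = 4: r = 1, s = 7 − 4·(-24) = 103, t = -16 − 4·55 = -236  (check: 527·103 + 230·(-236) = 1)
The row with r = 1 (the gcd) gives the Bezout coefficients s = 103, t = -236.
Result: 527 · (103) + 230 · (-236) = 1.

gcd(527, 230) = 1; s = 103, t = -236 (check: 527·103 + 230·(-236) = 1).


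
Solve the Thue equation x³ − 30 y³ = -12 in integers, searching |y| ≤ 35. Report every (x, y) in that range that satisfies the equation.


The equation is x³ - 30y³ = -12. For fixed y, x³ = 30·y³ − 12, so a solution requires the RHS to be a perfect cube.
Strategy: iterate y from -35 to 35, compute RHS = 30·y³ − 12, and check whether it is a (positive or negative) perfect cube.
Check small values of y:
  y = 0: RHS = -12 is not a perfect cube.
  y = 1: RHS = 18 is not a perfect cube.
  y = -1: RHS = -42 is not a perfect cube.
  y = 2: RHS = 228 is not a perfect cube.
  y = -2: RHS = -252 is not a perfect cube.
  y = 3: RHS = 798 is not a perfect cube.
  y = -3: RHS = -822 is not a perfect cube.
Continuing the search up to |y| = 35 finds no solutions either.
No (x, y) in the scanned range satisfies the equation.

No integer solutions with |y| ≤ 35.


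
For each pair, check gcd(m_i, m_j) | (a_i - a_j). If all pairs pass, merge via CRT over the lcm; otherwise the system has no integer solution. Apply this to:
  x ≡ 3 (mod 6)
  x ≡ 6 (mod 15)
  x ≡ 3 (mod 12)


Moduli 6, 15, 12 are not pairwise coprime, so CRT works modulo lcm(m_i) when all pairwise compatibility conditions hold.
Pairwise compatibility: gcd(m_i, m_j) must divide a_i - a_j for every pair.
Merge one congruence at a time:
  Start: x ≡ 3 (mod 6).
  Combine with x ≡ 6 (mod 15): gcd(6, 15) = 3; 6 - 3 = 3, which IS divisible by 3, so compatible.
    Write x = 3 + 6·t and substitute into x ≡ 6 (mod 15): 6·t ≡ 6 − 3 = 3 (mod 15).
    Divide the congruence (and modulus) by g = 3: 2·t ≡ 1 (mod 5).
    The inverse of 2 mod 5 is 3 (since 2·3 = 6 = 1·5 + 1), so t ≡ 3·1 = 3 ≡ 3 (mod 5).
    Then x = 3 + 6·3 = 21, valid modulo lcm(6, 15) = 30: x ≡ 21 (mod 30).
  Combine with x ≡ 3 (mod 12): gcd(30, 12) = 6; 3 - 21 = -18, which IS divisible by 6, so compatible.
    Write x = 21 + 30·t and substitute into x ≡ 3 (mod 12): 30·t ≡ 3 − 21 = -18 (mod 12).
    Divide the congruence (and modulus) by g = 6: 5·t ≡ -3 (mod 2).
    Reduce coefficients mod 2: 1·t ≡ 1 (mod 2).
    So t ≡ 1 (mod 2).
    Then x = 21 + 30·1 = 51, valid modulo lcm(30, 12) = 60: x ≡ 51 (mod 60).
Verify: 51 mod 6 = 3, 51 mod 15 = 6, 51 mod 12 = 3.

x ≡ 51 (mod 60).


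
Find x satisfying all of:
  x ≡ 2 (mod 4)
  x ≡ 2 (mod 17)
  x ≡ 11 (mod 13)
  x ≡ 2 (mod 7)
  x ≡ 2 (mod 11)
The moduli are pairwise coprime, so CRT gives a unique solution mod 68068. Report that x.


Product of moduli M = 4 · 17 · 13 · 7 · 11 = 68068.
Merge one congruence at a time:
  Start: x ≡ 2 (mod 4).
  Combine with x ≡ 2 (mod 17); new modulus lcm = 68.
    Write x = 2 + 4·t and substitute into x ≡ 2 (mod 17): 4·t ≡ 2 − 2 = 0 (mod 17).
    The inverse of 4 mod 17 is 13 (since 4·13 = 52 = 3·17 + 1), so t ≡ 13·0 = 0 ≡ 0 (mod 17).
    Then x = 2 + 4·0 = 2, valid modulo lcm(4, 17) = 68: x ≡ 2 (mod 68).
  Combine with x ≡ 11 (mod 13); new modulus lcm = 884.
    Write x = 2 + 68·t and substitute into x ≡ 11 (mod 13): 68·t ≡ 11 − 2 = 9 (mod 13).
    Reduce coefficients mod 13: 3·t ≡ 9 (mod 13).
    The inverse of 3 mod 13 is 9 (since 3·9 = 27 = 2·13 + 1), so t ≡ 9·9 = 81 ≡ 3 (mod 13).
    Then x = 2 + 68·3 = 206, valid modulo lcm(68, 13) = 884: x ≡ 206 (mod 884).
  Combine with x ≡ 2 (mod 7); new modulus lcm = 6188.
    Write x = 206 + 884·t and substitute into x ≡ 2 (mod 7): 884·t ≡ 2 − 206 = -204 (mod 7).
    Reduce coefficients mod 7: 2·t ≡ 6 (mod 7).
    The inverse of 2 mod 7 is 4 (since 2·4 = 8 = 1·7 + 1), so t ≡ 4·6 = 24 ≡ 3 (mod 7).
    Then x = 206 + 884·3 = 2858, valid modulo lcm(884, 7) = 6188: x ≡ 2858 (mod 6188).
  Combine with x ≡ 2 (mod 11); new modulus lcm = 68068.
    Write x = 2858 + 6188·t and substitute into x ≡ 2 (mod 11): 6188·t ≡ 2 − 2858 = -2856 (mod 11).
    Reduce coefficients mod 11: 6·t ≡ 4 (mod 11).
    The inverse of 6 mod 11 is 2 (since 6·2 = 12 = 1·11 + 1), so t ≡ 2·4 = 8 ≡ 8 (mod 11).
    Then x = 2858 + 6188·8 = 52362, valid modulo lcm(6188, 11) = 68068: x ≡ 52362 (mod 68068).
Verify against each original: 52362 mod 4 = 2, 52362 mod 17 = 2, 52362 mod 13 = 11, 52362 mod 7 = 2, 52362 mod 11 = 2.

x ≡ 52362 (mod 68068).
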